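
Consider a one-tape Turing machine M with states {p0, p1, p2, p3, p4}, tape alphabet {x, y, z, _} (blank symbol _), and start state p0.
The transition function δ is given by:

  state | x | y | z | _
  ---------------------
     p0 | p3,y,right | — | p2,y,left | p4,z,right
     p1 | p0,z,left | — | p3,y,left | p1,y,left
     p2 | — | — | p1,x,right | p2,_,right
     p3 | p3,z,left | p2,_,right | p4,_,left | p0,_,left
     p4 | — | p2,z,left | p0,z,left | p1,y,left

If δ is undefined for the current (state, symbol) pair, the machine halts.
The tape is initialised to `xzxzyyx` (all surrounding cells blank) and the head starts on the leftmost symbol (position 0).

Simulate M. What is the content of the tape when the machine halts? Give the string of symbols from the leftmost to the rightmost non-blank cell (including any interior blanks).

state=p0 head=0 tape=__[x]zxzyyx   (p0,x)→(p3,y,right)
state=p3 head=1 tape=__y[z]xzyyx   (p3,z)→(p4,_,left)
state=p4 head=0 tape=__[y]_xzyyx   (p4,y)→(p2,z,left)
state=p2 head=-1 tape=_[_]z_xzyyx   (p2,_)→(p2,_,right)
state=p2 head=0 tape=__[z]_xzyyx   (p2,z)→(p1,x,right)
state=p1 head=1 tape=__x[_]xzyyx   (p1,_)→(p1,y,left)
state=p1 head=0 tape=__[x]yxzyyx   (p1,x)→(p0,z,left)
state=p0 head=-1 tape=_[_]zyxzyyx   (p0,_)→(p4,z,right)
state=p4 head=0 tape=_z[z]yxzyyx   (p4,z)→(p0,z,left)
state=p0 head=-1 tape=_[z]zyxzyyx   (p0,z)→(p2,y,left)
state=p2 head=-2 tape=[_]yzyxzyyx   (p2,_)→(p2,_,right)
state=p2 head=-1 tape=_[y]zyxzyyx
The non-blank tape span at halt is yzyxzyyx.

yzyxzyyx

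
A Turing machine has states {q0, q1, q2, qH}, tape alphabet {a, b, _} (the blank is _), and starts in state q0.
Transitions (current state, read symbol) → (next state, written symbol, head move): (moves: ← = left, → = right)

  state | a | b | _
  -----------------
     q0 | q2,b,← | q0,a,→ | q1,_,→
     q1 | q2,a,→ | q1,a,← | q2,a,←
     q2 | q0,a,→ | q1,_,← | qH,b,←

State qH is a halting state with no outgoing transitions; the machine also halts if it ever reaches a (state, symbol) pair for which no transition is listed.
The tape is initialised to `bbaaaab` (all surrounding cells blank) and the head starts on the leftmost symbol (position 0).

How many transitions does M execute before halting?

18

q0 | [b]baaaab__   read b → write a, move →, go to q0
q0 | a[b]aaaab__   read b → write a, move →, go to q0
q0 | aa[a]aaab__   read a → write b, move ←, go to q2
q2 | a[a]baaab__   read a → write a, move →, go to q0
q0 | aa[b]aaab__   read b → write a, move →, go to q0
q0 | aaa[a]aab__   read a → write b, move ←, go to q2
q2 | aa[a]baab__   read a → write a, move →, go to q0
q0 | aaa[b]aab__   read b → write a, move →, go to q0
q0 | aaaa[a]ab__   read a → write b, move ←, go to q2
q2 | aaa[a]bab__   read a → write a, move →, go to q0
q0 | aaaa[b]ab__   read b → write a, move →, go to q0
q0 | aaaaa[a]b__   read a → write b, move ←, go to q2
q2 | aaaa[a]bb__   read a → write a, move →, go to q0
q0 | aaaaa[b]b__   read b → write a, move →, go to q0
q0 | aaaaaa[b]__   read b → write a, move →, go to q0
q0 | aaaaaaa[_]_   read _ → write _, move →, go to q1
q1 | aaaaaaa_[_]   read _ → write a, move ←, go to q2
q2 | aaaaaaa[_]a   read _ → write b, move ←, go to qH
qH | aaaaaa[a]ba
M halts after 18 transitions.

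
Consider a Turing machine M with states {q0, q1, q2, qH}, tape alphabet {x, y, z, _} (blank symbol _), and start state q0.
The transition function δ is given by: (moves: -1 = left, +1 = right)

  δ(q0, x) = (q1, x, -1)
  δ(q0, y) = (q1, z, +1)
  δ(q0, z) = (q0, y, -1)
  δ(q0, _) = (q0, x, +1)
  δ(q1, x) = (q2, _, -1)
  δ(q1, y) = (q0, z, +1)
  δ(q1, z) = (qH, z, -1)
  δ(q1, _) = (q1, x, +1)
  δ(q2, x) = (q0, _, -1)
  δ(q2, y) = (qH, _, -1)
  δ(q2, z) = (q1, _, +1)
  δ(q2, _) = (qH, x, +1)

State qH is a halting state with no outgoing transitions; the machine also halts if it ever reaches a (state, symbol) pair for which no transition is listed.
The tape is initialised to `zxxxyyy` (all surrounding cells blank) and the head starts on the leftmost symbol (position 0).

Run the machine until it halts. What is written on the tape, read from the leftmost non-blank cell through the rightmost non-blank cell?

state=q0 head=0 tape=__[z]xxxyyy   (q0,z)→(q0,y,-1)
state=q0 head=-1 tape=_[_]yxxxyyy   (q0,_)→(q0,x,+1)
state=q0 head=0 tape=_x[y]xxxyyy   (q0,y)→(q1,z,+1)
state=q1 head=1 tape=_xz[x]xxyyy   (q1,x)→(q2,_,-1)
state=q2 head=0 tape=_x[z]_xxyyy   (q2,z)→(q1,_,+1)
state=q1 head=1 tape=_x_[_]xxyyy   (q1,_)→(q1,x,+1)
state=q1 head=2 tape=_x_x[x]xyyy   (q1,x)→(q2,_,-1)
state=q2 head=1 tape=_x_[x]_xyyy   (q2,x)→(q0,_,-1)
state=q0 head=0 tape=_x[_]__xyyy   (q0,_)→(q0,x,+1)
state=q0 head=1 tape=_xx[_]_xyyy   (q0,_)→(q0,x,+1)
state=q0 head=2 tape=_xxx[_]xyyy   (q0,_)→(q0,x,+1)
state=q0 head=3 tape=_xxxx[x]yyy   (q0,x)→(q1,x,-1)
state=q1 head=2 tape=_xxx[x]xyyy   (q1,x)→(q2,_,-1)
state=q2 head=1 tape=_xx[x]_xyyy   (q2,x)→(q0,_,-1)
state=q0 head=0 tape=_x[x]__xyyy   (q0,x)→(q1,x,-1)
state=q1 head=-1 tape=_[x]x__xyyy   (q1,x)→(q2,_,-1)
state=q2 head=-2 tape=[_]_x__xyyy   (q2,_)→(qH,x,+1)
state=qH head=-1 tape=x[_]x__xyyy
The non-blank tape span at halt is x_x__xyyy.

x_x__xyyy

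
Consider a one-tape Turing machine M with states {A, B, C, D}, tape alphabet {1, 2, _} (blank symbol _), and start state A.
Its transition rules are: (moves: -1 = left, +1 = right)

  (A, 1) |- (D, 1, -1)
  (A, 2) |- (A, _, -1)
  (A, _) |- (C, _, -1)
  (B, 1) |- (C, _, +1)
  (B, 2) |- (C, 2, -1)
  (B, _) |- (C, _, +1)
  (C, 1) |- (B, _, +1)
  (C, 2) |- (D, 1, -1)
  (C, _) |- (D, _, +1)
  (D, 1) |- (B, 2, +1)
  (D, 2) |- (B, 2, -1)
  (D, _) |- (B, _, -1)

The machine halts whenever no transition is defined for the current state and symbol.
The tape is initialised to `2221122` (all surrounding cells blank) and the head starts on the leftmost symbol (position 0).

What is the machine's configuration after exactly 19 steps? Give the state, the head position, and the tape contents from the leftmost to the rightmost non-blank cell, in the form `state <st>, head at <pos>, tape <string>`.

state B, head at -1, tape 121122

A | __[2]221122   read 2 → write _, move -1, go to A
A | _[_]_221122   read _ → write _, move -1, go to C
C | [_]__221122   read _ → write _, move +1, go to D
D | _[_]_221122   read _ → write _, move -1, go to B
B | [_]__221122   read _ → write _, move +1, go to C
C | _[_]_221122   read _ → write _, move +1, go to D
D | __[_]221122   read _ → write _, move -1, go to B
B | _[_]_221122   read _ → write _, move +1, go to C
C | __[_]221122   read _ → write _, move +1, go to D
D | ___[2]21122   read 2 → write 2, move -1, go to B
B | __[_]221122   read _ → write _, move +1, go to C
C | ___[2]21122   read 2 → write 1, move -1, go to D
D | __[_]121122   read _ → write _, move -1, go to B
B | _[_]_121122   read _ → write _, move +1, go to C
C | __[_]121122   read _ → write _, move +1, go to D
D | ___[1]21122   read 1 → write 2, move +1, go to B
B | ___2[2]1122   read 2 → write 2, move -1, go to C
C | ___[2]21122   read 2 → write 1, move -1, go to D
D | __[_]121122   read _ → write _, move -1, go to B
B | _[_]_121122
After 19 steps: state B, head at -1, tape 121122.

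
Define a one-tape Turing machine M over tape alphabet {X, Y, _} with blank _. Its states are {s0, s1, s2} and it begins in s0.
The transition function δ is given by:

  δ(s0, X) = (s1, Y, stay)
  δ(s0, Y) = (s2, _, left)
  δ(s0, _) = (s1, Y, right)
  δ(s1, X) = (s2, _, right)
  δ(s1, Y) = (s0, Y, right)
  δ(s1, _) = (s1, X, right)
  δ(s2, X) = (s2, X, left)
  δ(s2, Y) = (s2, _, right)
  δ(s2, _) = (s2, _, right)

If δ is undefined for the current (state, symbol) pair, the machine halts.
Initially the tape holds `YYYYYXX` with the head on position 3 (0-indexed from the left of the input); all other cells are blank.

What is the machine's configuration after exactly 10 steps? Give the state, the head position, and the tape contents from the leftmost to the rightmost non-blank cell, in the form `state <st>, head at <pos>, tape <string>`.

state s2, head at 5, tape YY___XX

state=s0 head=3 tape=YYY[Y]YXX   (s0,Y)→(s2,_,left)
state=s2 head=2 tape=YY[Y]_YXX   (s2,Y)→(s2,_,right)
state=s2 head=3 tape=YY_[_]YXX   (s2,_)→(s2,_,right)
state=s2 head=4 tape=YY__[Y]XX   (s2,Y)→(s2,_,right)
state=s2 head=5 tape=YY___[X]X   (s2,X)→(s2,X,left)
state=s2 head=4 tape=YY__[_]XX   (s2,_)→(s2,_,right)
state=s2 head=5 tape=YY___[X]X   (s2,X)→(s2,X,left)
state=s2 head=4 tape=YY__[_]XX   (s2,_)→(s2,_,right)
state=s2 head=5 tape=YY___[X]X   (s2,X)→(s2,X,left)
state=s2 head=4 tape=YY__[_]XX   (s2,_)→(s2,_,right)
state=s2 head=5 tape=YY___[X]X
After 10 steps: state s2, head at 5, tape YY___XX.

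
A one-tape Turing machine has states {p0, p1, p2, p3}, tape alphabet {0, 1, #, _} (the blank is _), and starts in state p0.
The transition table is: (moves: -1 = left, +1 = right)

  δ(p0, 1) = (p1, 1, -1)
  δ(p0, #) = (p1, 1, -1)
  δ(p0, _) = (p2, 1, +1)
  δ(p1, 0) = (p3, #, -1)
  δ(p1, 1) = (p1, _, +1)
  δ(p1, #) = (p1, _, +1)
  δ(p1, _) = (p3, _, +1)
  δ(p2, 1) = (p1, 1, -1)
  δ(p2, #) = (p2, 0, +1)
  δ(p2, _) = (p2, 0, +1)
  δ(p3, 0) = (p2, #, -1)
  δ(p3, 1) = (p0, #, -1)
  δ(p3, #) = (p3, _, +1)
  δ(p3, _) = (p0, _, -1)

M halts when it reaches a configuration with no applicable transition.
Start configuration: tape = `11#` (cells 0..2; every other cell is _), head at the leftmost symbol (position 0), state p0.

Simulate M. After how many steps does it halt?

p0 | ___[1]1#   read 1 → write 1, move -1, go to p1
p1 | __[_]11#   read _ → write _, move +1, go to p3
p3 | ___[1]1#   read 1 → write #, move -1, go to p0
p0 | __[_]#1#   read _ → write 1, move +1, go to p2
p2 | __1[#]1#   read # → write 0, move +1, go to p2
p2 | __10[1]#   read 1 → write 1, move -1, go to p1
p1 | __1[0]1#   read 0 → write #, move -1, go to p3
p3 | __[1]#1#   read 1 → write #, move -1, go to p0
p0 | _[_]##1#   read _ → write 1, move +1, go to p2
p2 | _1[#]#1#   read # → write 0, move +1, go to p2
p2 | _10[#]1#   read # → write 0, move +1, go to p2
p2 | _100[1]#   read 1 → write 1, move -1, go to p1
p1 | _10[0]1#   read 0 → write #, move -1, go to p3
p3 | _1[0]#1#   read 0 → write #, move -1, go to p2
p2 | _[1]##1#   read 1 → write 1, move -1, go to p1
p1 | [_]1##1#   read _ → write _, move +1, go to p3
p3 | _[1]##1#   read 1 → write #, move -1, go to p0
p0 | [_]###1#   read _ → write 1, move +1, go to p2
p2 | 1[#]##1#   read # → write 0, move +1, go to p2
p2 | 10[#]#1#   read # → write 0, move +1, go to p2
p2 | 100[#]1#   read # → write 0, move +1, go to p2
p2 | 1000[1]#   read 1 → write 1, move -1, go to p1
p1 | 100[0]1#   read 0 → write #, move -1, go to p3
p3 | 10[0]#1#   read 0 → write #, move -1, go to p2
p2 | 1[0]##1#
M halts after 24 transitions.

24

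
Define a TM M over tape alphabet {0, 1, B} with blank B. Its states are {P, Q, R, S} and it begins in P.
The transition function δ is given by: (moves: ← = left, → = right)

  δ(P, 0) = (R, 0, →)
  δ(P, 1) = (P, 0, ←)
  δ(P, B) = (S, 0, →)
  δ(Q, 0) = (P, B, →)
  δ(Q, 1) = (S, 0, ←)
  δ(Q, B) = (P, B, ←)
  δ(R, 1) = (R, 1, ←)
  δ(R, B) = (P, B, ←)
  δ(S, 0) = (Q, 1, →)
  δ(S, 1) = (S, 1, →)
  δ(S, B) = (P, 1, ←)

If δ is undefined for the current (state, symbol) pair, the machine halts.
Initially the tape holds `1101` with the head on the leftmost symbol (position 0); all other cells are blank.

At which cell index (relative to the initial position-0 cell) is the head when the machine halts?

3

P | B[1]101B   read 1 → write 0, move ←, go to P
P | [B]0101B   read B → write 0, move →, go to S
S | 0[0]101B   read 0 → write 1, move →, go to Q
Q | 01[1]01B   read 1 → write 0, move ←, go to S
S | 0[1]001B   read 1 → write 1, move →, go to S
S | 01[0]01B   read 0 → write 1, move →, go to Q
Q | 011[0]1B   read 0 → write B, move →, go to P
P | 011B[1]B   read 1 → write 0, move ←, go to P
P | 011[B]0B   read B → write 0, move →, go to S
S | 0110[0]B   read 0 → write 1, move →, go to Q
Q | 01101[B]   read B → write B, move ←, go to P
P | 0110[1]B   read 1 → write 0, move ←, go to P
P | 011[0]0B   read 0 → write 0, move →, go to R
R | 0110[0]B
At halt the head is at cell 3.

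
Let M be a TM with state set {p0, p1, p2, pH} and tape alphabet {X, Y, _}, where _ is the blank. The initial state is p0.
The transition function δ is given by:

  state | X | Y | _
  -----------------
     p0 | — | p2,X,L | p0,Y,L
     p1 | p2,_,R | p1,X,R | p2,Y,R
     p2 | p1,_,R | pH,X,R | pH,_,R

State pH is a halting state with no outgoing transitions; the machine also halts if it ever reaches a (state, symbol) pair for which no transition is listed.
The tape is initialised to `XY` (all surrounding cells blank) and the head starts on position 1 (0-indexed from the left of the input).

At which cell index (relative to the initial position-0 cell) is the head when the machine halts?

state=p0 head=1 tape=X[Y]__   (p0,Y)→(p2,X,L)
state=p2 head=0 tape=[X]X__   (p2,X)→(p1,_,R)
state=p1 head=1 tape=_[X]__   (p1,X)→(p2,_,R)
state=p2 head=2 tape=__[_]_   (p2,_)→(pH,_,R)
state=pH head=3 tape=___[_]
At halt the head is at cell 3.

3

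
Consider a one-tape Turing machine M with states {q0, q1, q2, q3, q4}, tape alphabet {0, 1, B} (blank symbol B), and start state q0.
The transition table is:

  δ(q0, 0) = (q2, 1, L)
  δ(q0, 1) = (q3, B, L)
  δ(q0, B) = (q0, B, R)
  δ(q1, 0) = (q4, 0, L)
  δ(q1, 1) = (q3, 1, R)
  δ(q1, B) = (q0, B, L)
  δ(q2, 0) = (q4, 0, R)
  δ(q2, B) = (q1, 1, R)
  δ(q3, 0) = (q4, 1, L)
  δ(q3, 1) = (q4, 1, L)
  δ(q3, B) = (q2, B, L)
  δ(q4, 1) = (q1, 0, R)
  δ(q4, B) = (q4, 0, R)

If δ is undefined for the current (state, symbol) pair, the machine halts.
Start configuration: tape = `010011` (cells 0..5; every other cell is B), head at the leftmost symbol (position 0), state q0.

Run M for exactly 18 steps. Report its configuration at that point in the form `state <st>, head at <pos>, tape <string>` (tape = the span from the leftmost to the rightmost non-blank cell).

state=q0 head=0 tape=B[0]10011B   (q0,0)→(q2,1,L)
state=q2 head=-1 tape=[B]110011B   (q2,B)→(q1,1,R)
state=q1 head=0 tape=1[1]10011B   (q1,1)→(q3,1,R)
state=q3 head=1 tape=11[1]0011B   (q3,1)→(q4,1,L)
state=q4 head=0 tape=1[1]10011B   (q4,1)→(q1,0,R)
state=q1 head=1 tape=10[1]0011B   (q1,1)→(q3,1,R)
state=q3 head=2 tape=101[0]011B   (q3,0)→(q4,1,L)
state=q4 head=1 tape=10[1]1011B   (q4,1)→(q1,0,R)
state=q1 head=2 tape=100[1]011B   (q1,1)→(q3,1,R)
state=q3 head=3 tape=1001[0]11B   (q3,0)→(q4,1,L)
state=q4 head=2 tape=100[1]111B   (q4,1)→(q1,0,R)
state=q1 head=3 tape=1000[1]11B   (q1,1)→(q3,1,R)
state=q3 head=4 tape=10001[1]1B   (q3,1)→(q4,1,L)
state=q4 head=3 tape=1000[1]11B   (q4,1)→(q1,0,R)
state=q1 head=4 tape=10000[1]1B   (q1,1)→(q3,1,R)
state=q3 head=5 tape=100001[1]B   (q3,1)→(q4,1,L)
state=q4 head=4 tape=10000[1]1B   (q4,1)→(q1,0,R)
state=q1 head=5 tape=100000[1]B   (q1,1)→(q3,1,R)
state=q3 head=6 tape=1000001[B]
After 18 steps: state q3, head at 6, tape 1000001.

state q3, head at 6, tape 1000001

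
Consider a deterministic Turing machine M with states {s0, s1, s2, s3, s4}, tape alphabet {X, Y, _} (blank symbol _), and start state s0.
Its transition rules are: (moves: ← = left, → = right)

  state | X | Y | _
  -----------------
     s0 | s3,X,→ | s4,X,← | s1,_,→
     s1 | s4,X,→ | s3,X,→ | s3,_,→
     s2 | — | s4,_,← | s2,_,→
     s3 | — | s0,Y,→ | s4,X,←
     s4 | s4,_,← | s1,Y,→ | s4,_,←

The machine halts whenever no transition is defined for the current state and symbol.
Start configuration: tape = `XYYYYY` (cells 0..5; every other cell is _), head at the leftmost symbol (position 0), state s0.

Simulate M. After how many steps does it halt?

s0 | [X]YYYYY___   read X → write X, move →, go to s3
s3 | X[Y]YYYY___   read Y → write Y, move →, go to s0
s0 | XY[Y]YYY___   read Y → write X, move ←, go to s4
s4 | X[Y]XYYY___   read Y → write Y, move →, go to s1
s1 | XY[X]YYY___   read X → write X, move →, go to s4
s4 | XYX[Y]YY___   read Y → write Y, move →, go to s1
s1 | XYXY[Y]Y___   read Y → write X, move →, go to s3
s3 | XYXYX[Y]___   read Y → write Y, move →, go to s0
s0 | XYXYXY[_]__   read _ → write _, move →, go to s1
s1 | XYXYXY_[_]_   read _ → write _, move →, go to s3
s3 | XYXYXY__[_]   read _ → write X, move ←, go to s4
s4 | XYXYXY_[_]X   read _ → write _, move ←, go to s4
s4 | XYXYXY[_]_X   read _ → write _, move ←, go to s4
s4 | XYXYX[Y]__X   read Y → write Y, move →, go to s1
s1 | XYXYXY[_]_X   read _ → write _, move →, go to s3
s3 | XYXYXY_[_]X   read _ → write X, move ←, go to s4
s4 | XYXYXY[_]XX   read _ → write _, move ←, go to s4
s4 | XYXYX[Y]_XX   read Y → write Y, move →, go to s1
s1 | XYXYXY[_]XX   read _ → write _, move →, go to s3
s3 | XYXYXY_[X]X
M halts after 19 transitions.

19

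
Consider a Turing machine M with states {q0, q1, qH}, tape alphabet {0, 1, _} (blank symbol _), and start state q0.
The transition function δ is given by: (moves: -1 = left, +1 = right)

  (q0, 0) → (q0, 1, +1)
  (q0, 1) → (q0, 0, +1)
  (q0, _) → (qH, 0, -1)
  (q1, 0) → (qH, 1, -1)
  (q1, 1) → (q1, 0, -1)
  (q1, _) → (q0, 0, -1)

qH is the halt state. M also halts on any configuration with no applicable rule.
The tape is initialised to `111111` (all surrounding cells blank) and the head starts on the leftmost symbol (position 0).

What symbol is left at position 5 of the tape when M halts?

state=q0 head=0 tape=[1]11111_   (q0,1)→(q0,0,+1)
state=q0 head=1 tape=0[1]1111_   (q0,1)→(q0,0,+1)
state=q0 head=2 tape=00[1]111_   (q0,1)→(q0,0,+1)
state=q0 head=3 tape=000[1]11_   (q0,1)→(q0,0,+1)
state=q0 head=4 tape=0000[1]1_   (q0,1)→(q0,0,+1)
state=q0 head=5 tape=00000[1]_   (q0,1)→(q0,0,+1)
state=q0 head=6 tape=000000[_]   (q0,_)→(qH,0,-1)
state=qH head=5 tape=00000[0]0
Cell 5 holds 0 when M halts.

0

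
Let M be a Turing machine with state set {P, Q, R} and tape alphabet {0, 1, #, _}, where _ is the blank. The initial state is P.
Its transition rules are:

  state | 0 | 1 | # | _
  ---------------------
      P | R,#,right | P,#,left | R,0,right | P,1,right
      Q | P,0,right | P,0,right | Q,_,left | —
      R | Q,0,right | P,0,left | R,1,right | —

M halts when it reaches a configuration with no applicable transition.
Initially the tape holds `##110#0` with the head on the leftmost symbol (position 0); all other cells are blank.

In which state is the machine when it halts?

Q

P | [#]#110#0_   read # → write 0, move right, go to R
R | 0[#]110#0_   read # → write 1, move right, go to R
R | 01[1]10#0_   read 1 → write 0, move left, go to P
P | 0[1]010#0_   read 1 → write #, move left, go to P
P | [0]#010#0_   read 0 → write #, move right, go to R
R | #[#]010#0_   read # → write 1, move right, go to R
R | #1[0]10#0_   read 0 → write 0, move right, go to Q
Q | #10[1]0#0_   read 1 → write 0, move right, go to P
P | #100[0]#0_   read 0 → write #, move right, go to R
R | #100#[#]0_   read # → write 1, move right, go to R
R | #100#1[0]_   read 0 → write 0, move right, go to Q
Q | #100#10[_]
No transition is defined for (Q, _); M halts in state Q.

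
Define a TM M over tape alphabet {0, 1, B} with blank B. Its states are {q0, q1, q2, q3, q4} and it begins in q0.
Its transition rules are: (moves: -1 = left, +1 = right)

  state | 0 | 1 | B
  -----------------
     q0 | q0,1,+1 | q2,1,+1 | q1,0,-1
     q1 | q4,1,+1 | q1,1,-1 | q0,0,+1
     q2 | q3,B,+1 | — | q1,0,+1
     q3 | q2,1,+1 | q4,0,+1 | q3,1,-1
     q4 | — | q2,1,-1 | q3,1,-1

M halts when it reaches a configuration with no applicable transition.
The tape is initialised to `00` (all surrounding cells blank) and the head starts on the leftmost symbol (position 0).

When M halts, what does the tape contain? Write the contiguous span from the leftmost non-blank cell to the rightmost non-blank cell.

q0 | B[0]0B   read 0 → write 1, move +1, go to q0
q0 | B1[0]B   read 0 → write 1, move +1, go to q0
q0 | B11[B]   read B → write 0, move -1, go to q1
q1 | B1[1]0   read 1 → write 1, move -1, go to q1
q1 | B[1]10   read 1 → write 1, move -1, go to q1
q1 | [B]110   read B → write 0, move +1, go to q0
q0 | 0[1]10   read 1 → write 1, move +1, go to q2
q2 | 01[1]0
The non-blank tape span at halt is 0110.

0110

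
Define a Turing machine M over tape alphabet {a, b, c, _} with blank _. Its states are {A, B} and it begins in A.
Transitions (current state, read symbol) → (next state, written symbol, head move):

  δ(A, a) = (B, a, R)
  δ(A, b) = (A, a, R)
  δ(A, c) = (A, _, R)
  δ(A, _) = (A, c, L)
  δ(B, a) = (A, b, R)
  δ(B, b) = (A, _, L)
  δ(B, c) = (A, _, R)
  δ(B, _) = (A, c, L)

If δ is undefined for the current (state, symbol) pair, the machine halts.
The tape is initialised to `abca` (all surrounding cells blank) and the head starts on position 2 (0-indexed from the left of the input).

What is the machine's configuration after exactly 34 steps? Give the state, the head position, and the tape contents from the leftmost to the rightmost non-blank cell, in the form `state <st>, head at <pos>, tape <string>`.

state=A head=2 tape=ab[c]a_____   (A,c)→(A,_,R)
state=A head=3 tape=ab_[a]_____   (A,a)→(B,a,R)
state=B head=4 tape=ab_a[_]____   (B,_)→(A,c,L)
state=A head=3 tape=ab_[a]c____   (A,a)→(B,a,R)
state=B head=4 tape=ab_a[c]____   (B,c)→(A,_,R)
state=A head=5 tape=ab_a_[_]___   (A,_)→(A,c,L)
state=A head=4 tape=ab_a[_]c___   (A,_)→(A,c,L)
state=A head=3 tape=ab_[a]cc___   (A,a)→(B,a,R)
state=B head=4 tape=ab_a[c]c___   (B,c)→(A,_,R)
state=A head=5 tape=ab_a_[c]___   (A,c)→(A,_,R)
state=A head=6 tape=ab_a__[_]__   (A,_)→(A,c,L)
state=A head=5 tape=ab_a_[_]c__   (A,_)→(A,c,L)
state=A head=4 tape=ab_a[_]cc__   (A,_)→(A,c,L)
state=A head=3 tape=ab_[a]ccc__   (A,a)→(B,a,R)
state=B head=4 tape=ab_a[c]cc__   (B,c)→(A,_,R)
state=A head=5 tape=ab_a_[c]c__   (A,c)→(A,_,R)
state=A head=6 tape=ab_a__[c]__   (A,c)→(A,_,R)
state=A head=7 tape=ab_a___[_]_   (A,_)→(A,c,L)
state=A head=6 tape=ab_a__[_]c_   (A,_)→(A,c,L)
state=A head=5 tape=ab_a_[_]cc_   (A,_)→(A,c,L)
state=A head=4 tape=ab_a[_]ccc_   (A,_)→(A,c,L)
state=A head=3 tape=ab_[a]cccc_   (A,a)→(B,a,R)
state=B head=4 tape=ab_a[c]ccc_   (B,c)→(A,_,R)
state=A head=5 tape=ab_a_[c]cc_   (A,c)→(A,_,R)
state=A head=6 tape=ab_a__[c]c_   (A,c)→(A,_,R)
state=A head=7 tape=ab_a___[c]_   (A,c)→(A,_,R)
state=A head=8 tape=ab_a____[_]   (A,_)→(A,c,L)
state=A head=7 tape=ab_a___[_]c   (A,_)→(A,c,L)
state=A head=6 tape=ab_a__[_]cc   (A,_)→(A,c,L)
state=A head=5 tape=ab_a_[_]ccc   (A,_)→(A,c,L)
state=A head=4 tape=ab_a[_]cccc   (A,_)→(A,c,L)
state=A head=3 tape=ab_[a]ccccc   (A,a)→(B,a,R)
state=B head=4 tape=ab_a[c]cccc   (B,c)→(A,_,R)
state=A head=5 tape=ab_a_[c]ccc   (A,c)→(A,_,R)
state=A head=6 tape=ab_a__[c]cc
After 34 steps: state A, head at 6, tape ab_a__ccc.

state A, head at 6, tape ab_a__ccc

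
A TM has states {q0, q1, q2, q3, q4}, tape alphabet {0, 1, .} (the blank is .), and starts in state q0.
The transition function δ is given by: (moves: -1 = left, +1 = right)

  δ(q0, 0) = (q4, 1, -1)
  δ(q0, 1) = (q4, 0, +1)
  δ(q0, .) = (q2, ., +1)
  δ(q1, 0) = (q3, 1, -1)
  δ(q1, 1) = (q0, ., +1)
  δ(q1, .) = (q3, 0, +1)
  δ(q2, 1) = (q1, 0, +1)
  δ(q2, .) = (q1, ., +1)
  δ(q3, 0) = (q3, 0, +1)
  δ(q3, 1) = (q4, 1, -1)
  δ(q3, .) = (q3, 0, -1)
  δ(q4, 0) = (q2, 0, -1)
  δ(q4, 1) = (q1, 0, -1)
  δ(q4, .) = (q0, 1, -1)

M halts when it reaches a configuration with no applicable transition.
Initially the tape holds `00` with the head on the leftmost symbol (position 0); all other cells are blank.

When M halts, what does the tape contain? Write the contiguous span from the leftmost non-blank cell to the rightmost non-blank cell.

q0 | ...[0]0   read 0 → write 1, move -1, go to q4
q4 | ..[.]10   read . → write 1, move -1, go to q0
q0 | .[.]110   read . → write ., move +1, go to q2
q2 | ..[1]10   read 1 → write 0, move +1, go to q1
q1 | ..0[1]0   read 1 → write ., move +1, go to q0
q0 | ..0.[0]   read 0 → write 1, move -1, go to q4
q4 | ..0[.]1   read . → write 1, move -1, go to q0
q0 | ..[0]11   read 0 → write 1, move -1, go to q4
q4 | .[.]111   read . → write 1, move -1, go to q0
q0 | [.]1111   read . → write ., move +1, go to q2
q2 | .[1]111   read 1 → write 0, move +1, go to q1
q1 | .0[1]11   read 1 → write ., move +1, go to q0
q0 | .0.[1]1   read 1 → write 0, move +1, go to q4
q4 | .0.0[1]   read 1 → write 0, move -1, go to q1
q1 | .0.[0]0   read 0 → write 1, move -1, go to q3
q3 | .0[.]10   read . → write 0, move -1, go to q3
q3 | .[0]010   read 0 → write 0, move +1, go to q3
q3 | .0[0]10   read 0 → write 0, move +1, go to q3
q3 | .00[1]0   read 1 → write 1, move -1, go to q4
q4 | .0[0]10   read 0 → write 0, move -1, go to q2
q2 | .[0]010
The non-blank tape span at halt is 0010.

0010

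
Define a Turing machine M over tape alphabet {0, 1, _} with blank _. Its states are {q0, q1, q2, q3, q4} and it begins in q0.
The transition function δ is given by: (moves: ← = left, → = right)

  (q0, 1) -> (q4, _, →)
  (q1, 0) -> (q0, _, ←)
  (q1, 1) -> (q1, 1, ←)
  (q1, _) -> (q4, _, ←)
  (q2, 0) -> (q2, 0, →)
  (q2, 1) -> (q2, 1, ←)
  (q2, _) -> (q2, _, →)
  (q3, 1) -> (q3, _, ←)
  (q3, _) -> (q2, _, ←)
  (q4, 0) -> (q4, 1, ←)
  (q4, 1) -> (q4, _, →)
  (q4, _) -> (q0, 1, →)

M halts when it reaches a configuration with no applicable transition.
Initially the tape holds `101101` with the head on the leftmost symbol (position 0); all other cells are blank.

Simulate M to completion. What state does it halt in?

q0 | [1]01101__   read 1 → write _, move →, go to q4
q4 | _[0]1101__   read 0 → write 1, move ←, go to q4
q4 | [_]11101__   read _ → write 1, move →, go to q0
q0 | 1[1]1101__   read 1 → write _, move →, go to q4
q4 | 1_[1]101__   read 1 → write _, move →, go to q4
q4 | 1__[1]01__   read 1 → write _, move →, go to q4
q4 | 1___[0]1__   read 0 → write 1, move ←, go to q4
q4 | 1__[_]11__   read _ → write 1, move →, go to q0
q0 | 1__1[1]1__   read 1 → write _, move →, go to q4
q4 | 1__1_[1]__   read 1 → write _, move →, go to q4
q4 | 1__1__[_]_   read _ → write 1, move →, go to q0
q0 | 1__1__1[_]
No transition is defined for (q0, _); M halts in state q0.

q0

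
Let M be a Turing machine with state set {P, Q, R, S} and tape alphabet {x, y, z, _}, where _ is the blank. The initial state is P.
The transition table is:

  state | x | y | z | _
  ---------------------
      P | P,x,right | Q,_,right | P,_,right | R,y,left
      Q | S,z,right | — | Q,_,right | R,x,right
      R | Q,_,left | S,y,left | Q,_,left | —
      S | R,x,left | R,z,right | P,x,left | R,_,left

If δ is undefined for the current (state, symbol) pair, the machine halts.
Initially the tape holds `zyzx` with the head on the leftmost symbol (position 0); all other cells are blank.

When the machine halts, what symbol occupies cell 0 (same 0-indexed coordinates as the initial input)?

state=P head=0 tape=[z]yzx_   (P,z)→(P,_,right)
state=P head=1 tape=_[y]zx_   (P,y)→(Q,_,right)
state=Q head=2 tape=__[z]x_   (Q,z)→(Q,_,right)
state=Q head=3 tape=___[x]_   (Q,x)→(S,z,right)
state=S head=4 tape=___z[_]   (S,_)→(R,_,left)
state=R head=3 tape=___[z]_   (R,z)→(Q,_,left)
state=Q head=2 tape=__[_]__   (Q,_)→(R,x,right)
state=R head=3 tape=__x[_]_
Cell 0 holds _ when M halts.

_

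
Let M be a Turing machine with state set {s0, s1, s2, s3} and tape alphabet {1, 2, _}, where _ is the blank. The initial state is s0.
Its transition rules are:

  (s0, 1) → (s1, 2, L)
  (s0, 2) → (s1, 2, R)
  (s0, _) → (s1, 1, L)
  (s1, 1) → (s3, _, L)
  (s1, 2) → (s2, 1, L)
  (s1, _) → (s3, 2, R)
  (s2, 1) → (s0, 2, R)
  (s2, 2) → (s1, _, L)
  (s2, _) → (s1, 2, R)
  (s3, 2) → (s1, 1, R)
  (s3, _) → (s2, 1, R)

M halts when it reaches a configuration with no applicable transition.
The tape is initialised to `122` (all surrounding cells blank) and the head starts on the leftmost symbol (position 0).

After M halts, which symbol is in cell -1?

2

s0 | ___[1]22   read 1 → write 2, move L, go to s1
s1 | __[_]222   read _ → write 2, move R, go to s3
s3 | __2[2]22   read 2 → write 1, move R, go to s1
s1 | __21[2]2   read 2 → write 1, move L, go to s2
s2 | __2[1]12   read 1 → write 2, move R, go to s0
s0 | __22[1]2   read 1 → write 2, move L, go to s1
s1 | __2[2]22   read 2 → write 1, move L, go to s2
s2 | __[2]122   read 2 → write _, move L, go to s1
s1 | _[_]_122   read _ → write 2, move R, go to s3
s3 | _2[_]122   read _ → write 1, move R, go to s2
s2 | _21[1]22   read 1 → write 2, move R, go to s0
s0 | _212[2]2   read 2 → write 2, move R, go to s1
s1 | _2122[2]   read 2 → write 1, move L, go to s2
s2 | _212[2]1   read 2 → write _, move L, go to s1
s1 | _21[2]_1   read 2 → write 1, move L, go to s2
s2 | _2[1]1_1   read 1 → write 2, move R, go to s0
s0 | _22[1]_1   read 1 → write 2, move L, go to s1
s1 | _2[2]2_1   read 2 → write 1, move L, go to s2
s2 | _[2]12_1   read 2 → write _, move L, go to s1
s1 | [_]_12_1   read _ → write 2, move R, go to s3
s3 | 2[_]12_1   read _ → write 1, move R, go to s2
s2 | 21[1]2_1   read 1 → write 2, move R, go to s0
s0 | 212[2]_1   read 2 → write 2, move R, go to s1
s1 | 2122[_]1   read _ → write 2, move R, go to s3
s3 | 21222[1]
Cell -1 holds 2 when M halts.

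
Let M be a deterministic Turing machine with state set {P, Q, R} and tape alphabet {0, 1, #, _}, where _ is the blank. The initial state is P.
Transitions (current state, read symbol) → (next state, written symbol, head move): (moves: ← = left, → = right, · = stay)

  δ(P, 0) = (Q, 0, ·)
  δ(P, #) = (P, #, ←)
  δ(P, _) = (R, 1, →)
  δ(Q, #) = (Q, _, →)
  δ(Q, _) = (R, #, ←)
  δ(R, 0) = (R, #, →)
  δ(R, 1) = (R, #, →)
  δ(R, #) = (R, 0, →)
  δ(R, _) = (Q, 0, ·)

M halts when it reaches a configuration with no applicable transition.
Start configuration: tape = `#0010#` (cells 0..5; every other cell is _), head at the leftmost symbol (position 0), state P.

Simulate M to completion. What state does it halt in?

state=P head=0 tape=_[#]0010#_   (P,#)→(P,#,←)
state=P head=-1 tape=[_]#0010#_   (P,_)→(R,1,→)
state=R head=0 tape=1[#]0010#_   (R,#)→(R,0,→)
state=R head=1 tape=10[0]010#_   (R,0)→(R,#,→)
state=R head=2 tape=10#[0]10#_   (R,0)→(R,#,→)
state=R head=3 tape=10##[1]0#_   (R,1)→(R,#,→)
state=R head=4 tape=10###[0]#_   (R,0)→(R,#,→)
state=R head=5 tape=10####[#]_   (R,#)→(R,0,→)
state=R head=6 tape=10####0[_]   (R,_)→(Q,0,·)
state=Q head=6 tape=10####0[0]
No transition is defined for (Q, 0); M halts in state Q.

Q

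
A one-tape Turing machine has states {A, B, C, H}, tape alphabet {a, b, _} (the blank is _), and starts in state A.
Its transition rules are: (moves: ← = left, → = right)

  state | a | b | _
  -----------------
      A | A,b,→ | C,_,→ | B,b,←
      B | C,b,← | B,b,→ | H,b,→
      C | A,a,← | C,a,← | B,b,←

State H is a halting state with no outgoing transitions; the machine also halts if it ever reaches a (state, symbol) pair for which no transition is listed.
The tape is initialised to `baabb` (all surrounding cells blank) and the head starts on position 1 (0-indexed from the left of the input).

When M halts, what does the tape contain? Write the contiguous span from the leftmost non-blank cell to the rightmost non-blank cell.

A | __b[a]abb   read a → write b, move →, go to A
A | __bb[a]bb   read a → write b, move →, go to A
A | __bbb[b]b   read b → write _, move →, go to C
C | __bbb_[b]   read b → write a, move ←, go to C
C | __bbb[_]a   read _ → write b, move ←, go to B
B | __bb[b]ba   read b → write b, move →, go to B
B | __bbb[b]a   read b → write b, move →, go to B
B | __bbbb[a]   read a → write b, move ←, go to C
C | __bbb[b]b   read b → write a, move ←, go to C
C | __bb[b]ab   read b → write a, move ←, go to C
C | __b[b]aab   read b → write a, move ←, go to C
C | __[b]aaab   read b → write a, move ←, go to C
C | _[_]aaaab   read _ → write b, move ←, go to B
B | [_]baaaab   read _ → write b, move →, go to H
H | b[b]aaaab
The non-blank tape span at halt is bbaaaab.

bbaaaab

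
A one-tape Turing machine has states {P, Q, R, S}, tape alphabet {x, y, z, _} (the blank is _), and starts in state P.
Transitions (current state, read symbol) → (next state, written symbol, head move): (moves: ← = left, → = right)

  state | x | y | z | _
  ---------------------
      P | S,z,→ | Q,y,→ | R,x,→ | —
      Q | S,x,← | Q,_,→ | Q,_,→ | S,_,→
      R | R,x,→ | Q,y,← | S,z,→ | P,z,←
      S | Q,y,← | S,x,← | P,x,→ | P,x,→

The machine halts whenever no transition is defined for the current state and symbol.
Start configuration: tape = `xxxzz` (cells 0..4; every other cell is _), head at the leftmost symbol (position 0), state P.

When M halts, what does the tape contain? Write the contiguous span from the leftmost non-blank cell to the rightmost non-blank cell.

xzxzx

state=P head=0 tape=[x]xxzz__   (P,x)→(S,z,→)
state=S head=1 tape=z[x]xzz__   (S,x)→(Q,y,←)
state=Q head=0 tape=[z]yxzz__   (Q,z)→(Q,_,→)
state=Q head=1 tape=_[y]xzz__   (Q,y)→(Q,_,→)
state=Q head=2 tape=__[x]zz__   (Q,x)→(S,x,←)
state=S head=1 tape=_[_]xzz__   (S,_)→(P,x,→)
state=P head=2 tape=_x[x]zz__   (P,x)→(S,z,→)
state=S head=3 tape=_xz[z]z__   (S,z)→(P,x,→)
state=P head=4 tape=_xzx[z]__   (P,z)→(R,x,→)
state=R head=5 tape=_xzxx[_]_   (R,_)→(P,z,←)
state=P head=4 tape=_xzx[x]z_   (P,x)→(S,z,→)
state=S head=5 tape=_xzxz[z]_   (S,z)→(P,x,→)
state=P head=6 tape=_xzxzx[_]
The non-blank tape span at halt is xzxzx.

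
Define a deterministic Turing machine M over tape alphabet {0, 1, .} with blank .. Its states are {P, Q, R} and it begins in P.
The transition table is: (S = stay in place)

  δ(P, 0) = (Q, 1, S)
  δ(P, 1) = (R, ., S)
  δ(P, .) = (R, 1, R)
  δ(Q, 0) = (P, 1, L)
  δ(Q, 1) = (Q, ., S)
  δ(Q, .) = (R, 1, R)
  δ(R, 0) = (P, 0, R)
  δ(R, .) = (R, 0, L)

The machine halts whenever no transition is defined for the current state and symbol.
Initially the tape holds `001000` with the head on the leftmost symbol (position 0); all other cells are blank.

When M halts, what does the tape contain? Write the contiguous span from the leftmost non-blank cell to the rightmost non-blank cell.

state=P head=0 tape=[0]01000..   (P,0)→(Q,1,S)
state=Q head=0 tape=[1]01000..   (Q,1)→(Q,.,S)
state=Q head=0 tape=[.]01000..   (Q,.)→(R,1,R)
state=R head=1 tape=1[0]1000..   (R,0)→(P,0,R)
state=P head=2 tape=10[1]000..   (P,1)→(R,.,S)
state=R head=2 tape=10[.]000..   (R,.)→(R,0,L)
state=R head=1 tape=1[0]0000..   (R,0)→(P,0,R)
state=P head=2 tape=10[0]000..   (P,0)→(Q,1,S)
state=Q head=2 tape=10[1]000..   (Q,1)→(Q,.,S)
state=Q head=2 tape=10[.]000..   (Q,.)→(R,1,R)
state=R head=3 tape=101[0]00..   (R,0)→(P,0,R)
state=P head=4 tape=1010[0]0..   (P,0)→(Q,1,S)
state=Q head=4 tape=1010[1]0..   (Q,1)→(Q,.,S)
state=Q head=4 tape=1010[.]0..   (Q,.)→(R,1,R)
state=R head=5 tape=10101[0]..   (R,0)→(P,0,R)
state=P head=6 tape=101010[.].   (P,.)→(R,1,R)
state=R head=7 tape=1010101[.]   (R,.)→(R,0,L)
state=R head=6 tape=101010[1]0
The non-blank tape span at halt is 10101010.

10101010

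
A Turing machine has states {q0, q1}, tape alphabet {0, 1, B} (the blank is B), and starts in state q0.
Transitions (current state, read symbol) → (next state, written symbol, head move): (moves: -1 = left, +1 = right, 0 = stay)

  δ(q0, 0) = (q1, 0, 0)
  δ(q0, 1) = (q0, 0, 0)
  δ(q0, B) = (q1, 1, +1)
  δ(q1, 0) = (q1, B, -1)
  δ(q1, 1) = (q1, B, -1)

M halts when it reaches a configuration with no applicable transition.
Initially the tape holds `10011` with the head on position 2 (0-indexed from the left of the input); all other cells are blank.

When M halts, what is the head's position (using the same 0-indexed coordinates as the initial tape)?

-1

q0 | B10[0]11   read 0 → write 0, move 0, go to q1
q1 | B10[0]11   read 0 → write B, move -1, go to q1
q1 | B1[0]B11   read 0 → write B, move -1, go to q1
q1 | B[1]BB11   read 1 → write B, move -1, go to q1
q1 | [B]BBB11
At halt the head is at cell -1.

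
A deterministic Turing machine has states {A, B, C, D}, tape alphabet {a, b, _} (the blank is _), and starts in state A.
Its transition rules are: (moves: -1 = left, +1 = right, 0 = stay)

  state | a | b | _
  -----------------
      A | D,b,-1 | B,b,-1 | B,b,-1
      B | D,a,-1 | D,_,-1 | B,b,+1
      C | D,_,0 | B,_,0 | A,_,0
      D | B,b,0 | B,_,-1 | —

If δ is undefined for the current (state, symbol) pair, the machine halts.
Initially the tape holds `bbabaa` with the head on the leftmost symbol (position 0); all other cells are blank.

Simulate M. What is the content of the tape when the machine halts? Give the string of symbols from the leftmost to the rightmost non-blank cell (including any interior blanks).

A | _____[b]babaa   read b → write b, move -1, go to B
B | ____[_]bbabaa   read _ → write b, move +1, go to B
B | ____b[b]babaa   read b → write _, move -1, go to D
D | ____[b]_babaa   read b → write _, move -1, go to B
B | ___[_]__babaa   read _ → write b, move +1, go to B
B | ___b[_]_babaa   read _ → write b, move +1, go to B
B | ___bb[_]babaa   read _ → write b, move +1, go to B
B | ___bbb[b]abaa   read b → write _, move -1, go to D
D | ___bb[b]_abaa   read b → write _, move -1, go to B
B | ___b[b]__abaa   read b → write _, move -1, go to D
D | ___[b]___abaa   read b → write _, move -1, go to B
B | __[_]____abaa   read _ → write b, move +1, go to B
B | __b[_]___abaa   read _ → write b, move +1, go to B
B | __bb[_]__abaa   read _ → write b, move +1, go to B
B | __bbb[_]_abaa   read _ → write b, move +1, go to B
B | __bbbb[_]abaa   read _ → write b, move +1, go to B
B | __bbbbb[a]baa   read a → write a, move -1, go to D
D | __bbbb[b]abaa   read b → write _, move -1, go to B
B | __bbb[b]_abaa   read b → write _, move -1, go to D
D | __bb[b]__abaa   read b → write _, move -1, go to B
B | __b[b]___abaa   read b → write _, move -1, go to D
D | __[b]____abaa   read b → write _, move -1, go to B
B | _[_]_____abaa   read _ → write b, move +1, go to B
B | _b[_]____abaa   read _ → write b, move +1, go to B
B | _bb[_]___abaa   read _ → write b, move +1, go to B
B | _bbb[_]__abaa   read _ → write b, move +1, go to B
B | _bbbb[_]_abaa   read _ → write b, move +1, go to B
B | _bbbbb[_]abaa   read _ → write b, move +1, go to B
B | _bbbbbb[a]baa   read a → write a, move -1, go to D
D | _bbbbb[b]abaa   read b → write _, move -1, go to B
B | _bbbb[b]_abaa   read b → write _, move -1, go to D
D | _bbb[b]__abaa   read b → write _, move -1, go to B
B | _bb[b]___abaa   read b → write _, move -1, go to D
D | _b[b]____abaa   read b → write _, move -1, go to B
B | _[b]_____abaa   read b → write _, move -1, go to D
D | [_]______abaa
The non-blank tape span at halt is abaa.

abaa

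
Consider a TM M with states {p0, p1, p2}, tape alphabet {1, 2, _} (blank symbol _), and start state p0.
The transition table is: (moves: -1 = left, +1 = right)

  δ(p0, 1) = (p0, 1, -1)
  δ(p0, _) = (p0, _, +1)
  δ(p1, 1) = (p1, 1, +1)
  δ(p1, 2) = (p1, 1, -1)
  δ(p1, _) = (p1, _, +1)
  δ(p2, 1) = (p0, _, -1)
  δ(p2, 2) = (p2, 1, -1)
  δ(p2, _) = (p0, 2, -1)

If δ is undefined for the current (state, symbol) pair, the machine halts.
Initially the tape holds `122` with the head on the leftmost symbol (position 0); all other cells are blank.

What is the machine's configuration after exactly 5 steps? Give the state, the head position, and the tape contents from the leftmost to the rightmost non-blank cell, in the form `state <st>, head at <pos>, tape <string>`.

state p0, head at -1, tape 122

p0 | _[1]22   read 1 → write 1, move -1, go to p0
p0 | [_]122   read _ → write _, move +1, go to p0
p0 | _[1]22   read 1 → write 1, move -1, go to p0
p0 | [_]122   read _ → write _, move +1, go to p0
p0 | _[1]22   read 1 → write 1, move -1, go to p0
p0 | [_]122
After 5 steps: state p0, head at -1, tape 122.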